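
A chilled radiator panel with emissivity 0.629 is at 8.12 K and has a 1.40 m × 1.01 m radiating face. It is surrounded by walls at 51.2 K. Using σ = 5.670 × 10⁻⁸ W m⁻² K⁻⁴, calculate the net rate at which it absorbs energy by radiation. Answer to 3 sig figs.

Area A = 1.40 × 1.01 = 1.414 m².
Net radiated power P_net = εσA(T⁴ − T₀⁴) = 0.629×5.670×10⁻⁸×1.414×(8.12⁴ − 51.2⁴).
T⁴ − T₀⁴ = 4347.35 − 6.87195×10⁶ = -6.86760×10⁶ K⁴, so P_net = -0.346 W — negative, meaning a net gain of 0.346 W.

Net gain ≈ 0.346 W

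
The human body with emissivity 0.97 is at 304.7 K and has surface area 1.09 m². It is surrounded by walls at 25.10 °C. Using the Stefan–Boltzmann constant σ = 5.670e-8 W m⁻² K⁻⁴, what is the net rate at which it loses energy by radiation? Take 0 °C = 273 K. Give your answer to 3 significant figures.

Net loss ≈ 43.3 W

Surroundings: T = 25.10 °C + 273 = 298.10 K.
Area A = 1.09 m².
Net radiated power P_net = εσA(T⁴ − T₀⁴) = 0.97×5.670×10⁻⁸×1.09×(304.7⁴ − 298.10⁴).
T⁴ − T₀⁴ = 8.61965×10⁹ − 7.89674×10⁹ = 7.22910×10⁸ K⁴, so P_net = 43.3 W.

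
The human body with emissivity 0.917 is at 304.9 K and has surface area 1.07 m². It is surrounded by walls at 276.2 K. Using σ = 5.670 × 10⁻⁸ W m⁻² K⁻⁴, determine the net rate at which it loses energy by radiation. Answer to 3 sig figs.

Area A = 1.07 m².
Net radiated power P_net = εσA(T⁴ − T₀⁴) = 0.917×5.670×10⁻⁸×1.07×(304.9⁴ − 276.2⁴).
T⁴ − T₀⁴ = 8.64231×10⁹ − 5.81962×10⁹ = 2.82269×10⁹ K⁴, so P_net = 157 W.

Net loss ≈ 157 W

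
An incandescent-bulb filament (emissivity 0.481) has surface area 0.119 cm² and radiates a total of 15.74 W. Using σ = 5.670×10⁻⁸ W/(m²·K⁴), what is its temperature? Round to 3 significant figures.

Area A = 0.119 cm² = 1.19×10⁻⁵ m².
P = εσAT⁴ ⇒ T = (P/(εσA))^(1/4) = (15.74/(0.481×5.670×10⁻⁸×1.19×10⁻⁵))^(1/4) = 2.64×10³ K.

T ≈ 2.64×10³ K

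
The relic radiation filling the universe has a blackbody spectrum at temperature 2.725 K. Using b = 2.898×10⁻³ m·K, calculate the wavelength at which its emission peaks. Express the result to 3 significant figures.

λ_max ≈ 1.06×10⁻³ m

Wien's displacement law: λ_max = b/T = (2.898×10⁻³ m·K)/(2.725 K) = 1.063×10⁻³ m.
That is 1.06×10⁻³ m, in the microwave range.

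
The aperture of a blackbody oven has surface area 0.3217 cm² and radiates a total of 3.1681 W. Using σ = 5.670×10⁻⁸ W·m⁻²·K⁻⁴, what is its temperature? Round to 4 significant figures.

T ≈ 1148 K

Area A = 0.3217 cm² = 3.217×10⁻⁵ m².
P = σAT⁴ ⇒ T = (P/(σA))^(1/4) = (3.1681/(5.670×10⁻⁸×3.217×10⁻⁵))^(1/4) = 1148 K.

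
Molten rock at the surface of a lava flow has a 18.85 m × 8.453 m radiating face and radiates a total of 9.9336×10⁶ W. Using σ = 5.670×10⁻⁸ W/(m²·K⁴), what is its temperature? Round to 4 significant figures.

Area A = 18.85 × 8.453 = 159.339 m².
P = σAT⁴ ⇒ T = (P/(σA))^(1/4) = (9.9336×10⁶/(5.670×10⁻⁸×159.339))^(1/4) = 1024 K.

T ≈ 1024 K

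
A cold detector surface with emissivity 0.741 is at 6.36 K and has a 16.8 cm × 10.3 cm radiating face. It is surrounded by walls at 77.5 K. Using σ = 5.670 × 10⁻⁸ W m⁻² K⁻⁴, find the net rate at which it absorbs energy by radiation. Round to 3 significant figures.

Area A = 0.168 × 0.103 = 0.017304 m².
Net radiated power P_net = εσA(T⁴ − T₀⁴) = 0.741×5.670×10⁻⁸×0.017304×(6.36⁴ − 77.5⁴).
T⁴ − T₀⁴ = 1636.17 − 3.60750×10⁷ = -3.60734×10⁷ K⁴, so P_net = -0.0262 W — negative, meaning a net gain of 0.0262 W.

Net gain ≈ 0.0262 W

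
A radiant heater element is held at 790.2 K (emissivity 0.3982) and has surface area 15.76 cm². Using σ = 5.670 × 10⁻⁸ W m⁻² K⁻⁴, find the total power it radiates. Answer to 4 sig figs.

P ≈ 13.87 W

Area A = 15.76 cm² = 1.576×10⁻³ m².
P = εσAT⁴ = 0.3982 × 5.670×10⁻⁸ × 1.576×10⁻³ × (790.2)⁴ = 13.87 W.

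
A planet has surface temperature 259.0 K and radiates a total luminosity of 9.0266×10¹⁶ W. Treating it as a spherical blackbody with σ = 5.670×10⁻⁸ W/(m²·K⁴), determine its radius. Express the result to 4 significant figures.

L = 4πR²σT⁴ ⇒ R = √(L/(4πσT⁴)).
σT⁴ = 255.142 W/m², so R = √(9.0266×10¹⁶/(4π×255.142)) = 5.306×10⁶ m.

R ≈ 5.306×10⁶ m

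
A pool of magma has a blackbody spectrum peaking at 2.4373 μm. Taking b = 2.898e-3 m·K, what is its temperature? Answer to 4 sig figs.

Wien's law gives T = b/λ_max = (2.898×10⁻³ m·K)/(2.4373×10⁻⁶ m) = 1189 K.

T ≈ 1189 K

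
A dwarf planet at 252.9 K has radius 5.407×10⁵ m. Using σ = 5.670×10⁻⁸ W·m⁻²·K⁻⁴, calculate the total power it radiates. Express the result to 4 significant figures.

Surface area A = 4πR² = 4π(5.407×10⁵ m)² = 3.67386×10¹² m².
P = σAT⁴ = 5.670×10⁻⁸ × 3.67386×10¹² × (252.9)⁴ = 8.521×10¹⁴ W.

P ≈ 8.521×10¹⁴ W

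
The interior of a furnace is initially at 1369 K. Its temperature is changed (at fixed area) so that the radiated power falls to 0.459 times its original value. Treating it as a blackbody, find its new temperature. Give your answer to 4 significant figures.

P ∝ T⁴, so T₂/T₁ = (P₂/P₁)^(1/4) = (0.459)^(1/4) = 0.823101.
T₂ = 1369 × 0.823101 = 1127 K.

T₂ ≈ 1127 K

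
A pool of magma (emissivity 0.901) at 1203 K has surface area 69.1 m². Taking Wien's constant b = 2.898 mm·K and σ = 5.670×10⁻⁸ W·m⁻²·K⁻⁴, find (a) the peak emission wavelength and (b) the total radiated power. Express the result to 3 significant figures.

λ_max ≈ 2.41 μm; P ≈ 7.39×10⁶ W

(a) λ_max = b/T = 2.898×10⁻³/1203 = 2.409×10⁻⁶ m = 2.41 μm.
Area A = 69.1 m².
(b) P = εσAT⁴ = 0.901×5.670×10⁻⁸×69.1×(1203)⁴ = 7.39×10⁶ W.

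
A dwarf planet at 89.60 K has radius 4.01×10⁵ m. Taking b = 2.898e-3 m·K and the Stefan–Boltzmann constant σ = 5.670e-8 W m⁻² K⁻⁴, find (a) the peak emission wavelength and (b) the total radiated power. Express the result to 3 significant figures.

λ_max ≈ 32.3 μm; P ≈ 7.38×10¹² W

(a) λ_max = b/T = 2.898×10⁻³/89.60 = 3.234×10⁻⁵ m = 32.3 μm.
Surface area A = 4πR² = 4π(4.01×10⁵ m)² = 2.02068×10¹² m².
(b) P = σAT⁴ = 5.670×10⁻⁸×2.02068×10¹²×(89.60)⁴ = 7.38×10¹² W.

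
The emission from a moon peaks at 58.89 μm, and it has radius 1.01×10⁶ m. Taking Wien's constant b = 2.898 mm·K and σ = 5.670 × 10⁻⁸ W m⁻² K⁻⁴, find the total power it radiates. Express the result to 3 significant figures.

P ≈ 4.26×10¹² W

Wien's law: T = b/λ_max = 2.898×10⁻³/5.889×10⁻⁵ = 49.2104 K.
Surface area A = 4πR² = 4π(1.01×10⁶ m)² = 1.28190×10¹³ m².
Then P = σAT⁴ = 5.670×10⁻⁸×1.28190×10¹³×(49.2104)⁴ = 4.26×10¹² W.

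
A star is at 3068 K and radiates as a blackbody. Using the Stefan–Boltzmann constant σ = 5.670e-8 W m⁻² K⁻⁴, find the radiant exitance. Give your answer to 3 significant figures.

Stefan–Boltzmann: I = σT⁴ = 5.670×10⁻⁸ × (3068)⁴ = 5.02×10⁶ W/m².

I ≈ 5.02×10⁶ W/m²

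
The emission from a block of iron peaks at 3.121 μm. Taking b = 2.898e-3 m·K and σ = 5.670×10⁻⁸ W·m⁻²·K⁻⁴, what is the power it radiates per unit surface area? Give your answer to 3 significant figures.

I ≈ 4.22×10⁴ W/m²

Wien's law: T = b/λ_max = 2.898×10⁻³/3.121×10⁻⁶ = 928.549 K.
Then I = σT⁴ = 5.670×10⁻⁸×(928.549)⁴ = 4.22×10⁴ W/m².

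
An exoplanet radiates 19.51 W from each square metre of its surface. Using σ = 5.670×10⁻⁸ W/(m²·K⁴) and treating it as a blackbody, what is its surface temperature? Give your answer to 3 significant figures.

T ≈ 136 K

I = σT⁴, so T = (I/σ)^(1/4) = (19.51/(5.670×10⁻⁸))^(1/4) = 136 K.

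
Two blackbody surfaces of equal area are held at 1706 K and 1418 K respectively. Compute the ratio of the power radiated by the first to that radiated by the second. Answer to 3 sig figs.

With equal areas, P₁/P₂ = (T₁/T₂)⁴ = (1706/1418)⁴ = 2.10.

P₁/P₂ ≈ 2.10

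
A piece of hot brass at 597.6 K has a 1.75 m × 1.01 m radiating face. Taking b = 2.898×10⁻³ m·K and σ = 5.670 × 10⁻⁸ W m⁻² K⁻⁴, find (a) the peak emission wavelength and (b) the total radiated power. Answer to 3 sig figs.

(a) λ_max = b/T = 2.898×10⁻³/597.6 = 4.849×10⁻⁶ m = 4.85 μm.
Area A = 1.75 × 1.01 = 1.7675 m².
(b) P = σAT⁴ = 5.670×10⁻⁸×1.7675×(597.6)⁴ = 1.28×10⁴ W.

λ_max ≈ 4.85 μm; P ≈ 1.28×10⁴ W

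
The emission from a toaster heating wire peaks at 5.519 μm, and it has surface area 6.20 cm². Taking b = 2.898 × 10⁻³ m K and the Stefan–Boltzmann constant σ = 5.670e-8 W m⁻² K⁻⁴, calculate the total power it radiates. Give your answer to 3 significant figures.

Wien's law: T = b/λ_max = 2.898×10⁻³/5.519×10⁻⁶ = 525.095 K.
Area A = 6.20 cm² = 6.20×10⁻⁴ m².
Then P = σAT⁴ = 5.670×10⁻⁸×6.20×10⁻⁴×(525.095)⁴ = 2.67 W.

P ≈ 2.67 W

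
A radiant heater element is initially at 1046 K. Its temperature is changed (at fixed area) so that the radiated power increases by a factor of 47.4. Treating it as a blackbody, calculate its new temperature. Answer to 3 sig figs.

P ∝ T⁴, so T₂/T₁ = (P₂/P₁)^(1/4) = (47.4)^(1/4) = 2.62388.
T₂ = 1046 × 2.62388 = 2.74×10³ K.

T₂ ≈ 2.74×10³ K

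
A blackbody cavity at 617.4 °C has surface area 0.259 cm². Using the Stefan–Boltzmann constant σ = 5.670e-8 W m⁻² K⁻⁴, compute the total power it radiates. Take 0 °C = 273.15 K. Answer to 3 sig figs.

P ≈ 0.924 W

T = 617.4 °C + 273.15 = 890.55 K.
Area A = 0.259 cm² = 2.59×10⁻⁵ m².
P = σAT⁴ = 5.670×10⁻⁸ × 2.59×10⁻⁵ × (890.55)⁴ = 0.924 W.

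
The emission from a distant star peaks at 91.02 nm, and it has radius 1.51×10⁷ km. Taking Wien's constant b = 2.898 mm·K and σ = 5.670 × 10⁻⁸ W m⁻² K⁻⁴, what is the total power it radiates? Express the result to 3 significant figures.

Wien's law: T = b/λ_max = 2.898×10⁻³/9.102×10⁻⁸ = 31839.2 K.
Surface area A = 4πR² = 4π(1.51×10¹⁰ m)² = 2.86526×10²¹ m².
Then P = σAT⁴ = 5.670×10⁻⁸×2.86526×10²¹×(31839.2)⁴ = 1.67×10³² W.

P ≈ 1.67×10³² W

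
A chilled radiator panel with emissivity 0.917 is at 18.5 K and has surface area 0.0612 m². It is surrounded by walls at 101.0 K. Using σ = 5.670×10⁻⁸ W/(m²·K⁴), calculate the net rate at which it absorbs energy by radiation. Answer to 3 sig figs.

Net gain ≈ 0.331 W

Area A = 0.0612 m².
Net radiated power P_net = εσA(T⁴ − T₀⁴) = 0.917×5.670×10⁻⁸×0.0612×(18.5⁴ − 101.0⁴).
T⁴ − T₀⁴ = 1.17135×10⁵ − 1.04060×10⁸ = -1.03943×10⁸ K⁴, so P_net = -0.331 W — negative, meaning a net gain of 0.331 W.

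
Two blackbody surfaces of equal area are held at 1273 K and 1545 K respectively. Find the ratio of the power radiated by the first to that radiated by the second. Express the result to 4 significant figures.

With equal areas, P₁/P₂ = (T₁/T₂)⁴ = (1273/1545)⁴ = 0.4609.

P₁/P₂ ≈ 0.4609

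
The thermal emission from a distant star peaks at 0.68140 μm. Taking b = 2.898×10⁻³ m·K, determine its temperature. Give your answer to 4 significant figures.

T ≈ 4253 K

Wien's law gives T = b/λ_max = (2.898×10⁻³ m·K)/(6.8140×10⁻⁷ m) = 4253 K.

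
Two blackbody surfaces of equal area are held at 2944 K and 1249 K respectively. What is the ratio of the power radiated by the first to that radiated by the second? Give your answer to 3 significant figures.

With equal areas, P₁/P₂ = (T₁/T₂)⁴ = (2944/1249)⁴ = 30.9.

P₁/P₂ ≈ 30.9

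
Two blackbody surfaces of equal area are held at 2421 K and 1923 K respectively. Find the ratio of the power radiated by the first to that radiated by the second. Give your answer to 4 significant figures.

P₁/P₂ ≈ 2.512

With equal areas, P₁/P₂ = (T₁/T₂)⁴ = (2421/1923)⁴ = 2.512.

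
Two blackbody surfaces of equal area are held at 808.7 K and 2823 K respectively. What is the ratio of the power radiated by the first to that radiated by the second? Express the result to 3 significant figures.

P₁/P₂ ≈ 6.73×10⁻³

With equal areas, P₁/P₂ = (T₁/T₂)⁴ = (808.7/2823)⁴ = 6.73×10⁻³.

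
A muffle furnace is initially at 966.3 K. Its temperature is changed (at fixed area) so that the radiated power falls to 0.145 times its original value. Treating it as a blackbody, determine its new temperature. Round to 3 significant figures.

T₂ ≈ 596 K

P ∝ T⁴, so T₂/T₁ = (P₂/P₁)^(1/4) = (0.145)^(1/4) = 0.617081.
T₂ = 966.3 × 0.617081 = 596 K.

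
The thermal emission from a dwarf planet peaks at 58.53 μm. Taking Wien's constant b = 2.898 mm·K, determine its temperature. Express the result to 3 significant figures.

Wien's law gives T = b/λ_max = (2.898×10⁻³ m·K)/(5.853×10⁻⁵ m) = 49.5 K.

T ≈ 49.5 K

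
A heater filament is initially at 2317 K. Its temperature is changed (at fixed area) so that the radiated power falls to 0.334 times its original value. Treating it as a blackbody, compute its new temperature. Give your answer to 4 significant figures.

P ∝ T⁴, so T₂/T₁ = (P₂/P₁)^(1/4) = (0.334)^(1/4) = 0.760215.
T₂ = 2317 × 0.760215 = 1761 K.

T₂ ≈ 1761 K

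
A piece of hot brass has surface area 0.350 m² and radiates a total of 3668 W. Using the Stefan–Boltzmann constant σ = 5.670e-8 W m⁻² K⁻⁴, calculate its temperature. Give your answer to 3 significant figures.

Area A = 0.350 m².
P = σAT⁴ ⇒ T = (P/(σA))^(1/4) = (3668/(5.670×10⁻⁸×0.350))^(1/4) = 656 K.

T ≈ 656 K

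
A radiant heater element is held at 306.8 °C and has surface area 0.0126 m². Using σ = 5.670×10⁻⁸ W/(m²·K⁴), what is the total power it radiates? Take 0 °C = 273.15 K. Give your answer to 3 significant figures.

P ≈ 80.8 W

T = 306.8 °C + 273.15 = 579.95 K.
Area A = 0.0126 m².
P = σAT⁴ = 5.670×10⁻⁸ × 0.0126 × (579.95)⁴ = 80.8 W.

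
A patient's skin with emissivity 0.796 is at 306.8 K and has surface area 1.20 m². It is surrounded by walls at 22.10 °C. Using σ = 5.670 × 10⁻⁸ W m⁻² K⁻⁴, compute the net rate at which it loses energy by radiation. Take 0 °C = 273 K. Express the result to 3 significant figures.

Surroundings: T = 22.10 °C + 273 = 295.10 K.
Area A = 1.20 m².
Net radiated power P_net = εσA(T⁴ − T₀⁴) = 0.796×5.670×10⁻⁸×1.20×(306.8⁴ − 295.10⁴).
T⁴ − T₀⁴ = 8.85975×10⁹ − 7.58362×10⁹ = 1.27613×10⁹ K⁴, so P_net = 69.1 W.

Net loss ≈ 69.1 W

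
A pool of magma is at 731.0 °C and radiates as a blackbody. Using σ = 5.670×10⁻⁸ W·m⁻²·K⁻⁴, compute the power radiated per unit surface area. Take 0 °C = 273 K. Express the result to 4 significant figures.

T = 731.0 °C + 273 = 1004.0 K.
Stefan–Boltzmann: I = σT⁴ = 5.670×10⁻⁸ × (1004.0)⁴ = 5.761×10⁴ W/m².

I ≈ 5.761×10⁴ W/m²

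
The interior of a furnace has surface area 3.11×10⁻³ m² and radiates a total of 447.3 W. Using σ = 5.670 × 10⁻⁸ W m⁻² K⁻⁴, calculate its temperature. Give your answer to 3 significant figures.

T ≈ 1.26×10³ K

Area A = 3.11×10⁻³ m².
P = σAT⁴ ⇒ T = (P/(σA))^(1/4) = (447.3/(5.670×10⁻⁸×3.11×10⁻³))^(1/4) = 1.26×10³ K.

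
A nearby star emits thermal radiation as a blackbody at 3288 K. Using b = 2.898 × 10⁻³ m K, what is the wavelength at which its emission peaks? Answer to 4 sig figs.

Wien's displacement law: λ_max = b/T = (2.898×10⁻³ m·K)/(3288 K) = 8.8139×10⁻⁷ m.
That is 881.4 nm, in the infrared range.

λ_max ≈ 881.4 nm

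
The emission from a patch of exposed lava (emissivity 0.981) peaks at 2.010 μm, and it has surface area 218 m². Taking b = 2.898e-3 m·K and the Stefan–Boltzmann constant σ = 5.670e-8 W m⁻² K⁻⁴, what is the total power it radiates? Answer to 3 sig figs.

Wien's law: T = b/λ_max = 2.898×10⁻³/2.010×10⁻⁶ = 1441.79 K.
Area A = 218 m².
Then P = εσAT⁴ = 0.981×5.670×10⁻⁸×218×(1441.79)⁴ = 5.24×10⁷ W.

P ≈ 5.24×10⁷ W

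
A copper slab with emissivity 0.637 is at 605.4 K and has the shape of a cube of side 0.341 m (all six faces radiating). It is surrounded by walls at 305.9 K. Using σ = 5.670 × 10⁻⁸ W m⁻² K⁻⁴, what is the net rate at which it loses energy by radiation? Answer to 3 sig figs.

Area A = 6s² = 6×(0.341 m)² = 0.697686 m².
Net radiated power P_net = εσA(T⁴ − T₀⁴) = 0.637×5.670×10⁻⁸×0.697686×(605.4⁴ − 305.9⁴).
T⁴ − T₀⁴ = 1.34329×10¹¹ − 8.75625×10⁹ = 1.25573×10¹¹ K⁴, so P_net = 3.16×10³ W.

Net loss ≈ 3.16×10³ W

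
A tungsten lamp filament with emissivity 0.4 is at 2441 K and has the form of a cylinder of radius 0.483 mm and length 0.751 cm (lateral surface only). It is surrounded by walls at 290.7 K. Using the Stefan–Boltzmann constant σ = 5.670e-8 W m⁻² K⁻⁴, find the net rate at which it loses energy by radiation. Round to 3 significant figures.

Lateral area A = 2πrL = 2π×4.83×10⁻⁴×7.51×10⁻³ = 2.27912×10⁻⁵ m².
Net radiated power P_net = εσA(T⁴ − T₀⁴) = 0.4×5.670×10⁻⁸×2.27912×10⁻⁵×(2441⁴ − 290.7⁴).
T⁴ − T₀⁴ = 3.55035×10¹³ − 7.14135×10⁹ = 3.54964×10¹³ K⁴, so P_net = 18.3 W.

Net loss ≈ 18.3 W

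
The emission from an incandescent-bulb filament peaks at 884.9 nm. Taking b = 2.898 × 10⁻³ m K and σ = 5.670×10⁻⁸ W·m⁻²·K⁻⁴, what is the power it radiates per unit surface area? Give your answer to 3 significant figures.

I ≈ 6.52×10⁶ W/m²

Wien's law: T = b/λ_max = 2.898×10⁻³/8.849×10⁻⁷ = 3274.95 K.
Then I = σT⁴ = 5.670×10⁻⁸×(3274.95)⁴ = 6.52×10⁶ W/m².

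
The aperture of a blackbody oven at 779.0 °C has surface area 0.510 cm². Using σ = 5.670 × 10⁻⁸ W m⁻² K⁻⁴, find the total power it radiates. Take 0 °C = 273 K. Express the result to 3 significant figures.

P ≈ 3.54 W

T = 779.0 °C + 273 = 1052.0 K.
Area A = 0.510 cm² = 5.10×10⁻⁵ m².
P = σAT⁴ = 5.670×10⁻⁸ × 5.10×10⁻⁵ × (1052.0)⁴ = 3.54 W.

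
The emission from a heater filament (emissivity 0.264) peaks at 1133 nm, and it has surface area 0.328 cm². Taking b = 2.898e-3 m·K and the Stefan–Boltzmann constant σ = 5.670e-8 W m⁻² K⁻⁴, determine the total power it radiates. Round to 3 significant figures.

Wien's law: T = b/λ_max = 2.898×10⁻³/1.133×10⁻⁶ = 2557.81 K.
Area A = 0.328 cm² = 3.28×10⁻⁵ m².
Then P = εσAT⁴ = 0.264×5.670×10⁻⁸×3.28×10⁻⁵×(2557.81)⁴ = 21.0 W.

P ≈ 21.0 W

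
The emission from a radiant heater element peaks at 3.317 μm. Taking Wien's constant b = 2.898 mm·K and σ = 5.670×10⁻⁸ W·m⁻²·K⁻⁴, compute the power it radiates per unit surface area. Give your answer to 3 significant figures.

Wien's law: T = b/λ_max = 2.898×10⁻³/3.317×10⁻⁶ = 873.681 K.
Then I = σT⁴ = 5.670×10⁻⁸×(873.681)⁴ = 3.30×10⁴ W/m².

I ≈ 3.30×10⁴ W/m²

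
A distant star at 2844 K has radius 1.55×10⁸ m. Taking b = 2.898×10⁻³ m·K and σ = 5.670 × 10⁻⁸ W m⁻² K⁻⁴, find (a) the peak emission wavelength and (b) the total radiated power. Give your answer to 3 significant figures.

(a) λ_max = b/T = 2.898×10⁻³/2844 = 1.019×10⁻⁶ m = 1.02×10³ nm.
Surface area A = 4πR² = 4π(1.55×10⁸ m)² = 3.01907×10¹⁷ m².
(b) P = σAT⁴ = 5.670×10⁻⁸×3.01907×10¹⁷×(2844)⁴ = 1.12×10²⁴ W.

λ_max ≈ 1.02×10³ nm; P ≈ 1.12×10²⁴ W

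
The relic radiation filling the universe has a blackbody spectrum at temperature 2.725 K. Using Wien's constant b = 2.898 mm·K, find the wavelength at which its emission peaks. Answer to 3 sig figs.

Wien's displacement law: λ_max = b/T = (2.898×10⁻³ m·K)/(2.725 K) = 1.063×10⁻³ m.
That is 1.06×10⁻³ m, in the microwave range.

λ_max ≈ 1.06×10⁻³ m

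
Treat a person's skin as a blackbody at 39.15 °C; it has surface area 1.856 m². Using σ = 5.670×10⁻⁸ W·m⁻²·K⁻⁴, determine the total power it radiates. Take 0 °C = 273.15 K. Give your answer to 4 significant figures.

P ≈ 1001 W

T = 39.15 °C + 273.15 = 312.30 K.
Area A = 1.856 m².
P = σAT⁴ = 5.670×10⁻⁸ × 1.856 × (312.30)⁴ = 1001 W.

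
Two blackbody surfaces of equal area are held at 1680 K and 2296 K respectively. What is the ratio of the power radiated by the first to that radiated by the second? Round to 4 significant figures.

P₁/P₂ ≈ 0.2866

With equal areas, P₁/P₂ = (T₁/T₂)⁴ = (1680/2296)⁴ = 0.2866.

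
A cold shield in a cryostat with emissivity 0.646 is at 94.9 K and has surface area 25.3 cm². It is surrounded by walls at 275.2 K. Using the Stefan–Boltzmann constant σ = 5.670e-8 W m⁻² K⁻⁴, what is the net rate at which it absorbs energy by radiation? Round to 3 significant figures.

Area A = 25.3 cm² = 2.53×10⁻³ m².
Net radiated power P_net = εσA(T⁴ − T₀⁴) = 0.646×5.670×10⁻⁸×2.53×10⁻³×(94.9⁴ − 275.2⁴).
T⁴ − T₀⁴ = 8.11082×10⁷ − 5.73580×10⁹ = -5.65469×10⁹ K⁴, so P_net = -0.524 W — negative, meaning a net gain of 0.524 W.

Net gain ≈ 0.524 W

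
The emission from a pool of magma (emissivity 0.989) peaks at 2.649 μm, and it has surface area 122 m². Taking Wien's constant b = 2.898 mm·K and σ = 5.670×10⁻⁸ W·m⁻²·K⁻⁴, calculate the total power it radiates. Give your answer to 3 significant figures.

P ≈ 9.80×10⁶ W

Wien's law: T = b/λ_max = 2.898×10⁻³/2.649×10⁻⁶ = 1094.00 K.
Area A = 122 m².
Then P = εσAT⁴ = 0.989×5.670×10⁻⁸×122×(1094.00)⁴ = 9.80×10⁶ W.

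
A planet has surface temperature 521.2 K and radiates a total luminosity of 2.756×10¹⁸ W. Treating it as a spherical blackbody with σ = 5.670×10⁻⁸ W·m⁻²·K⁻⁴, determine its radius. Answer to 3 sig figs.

L = 4πR²σT⁴ ⇒ R = √(L/(4πσT⁴)).
σT⁴ = 4184.09 W/m², so R = √(2.756×10¹⁸/(4π×4184.09)) = 7.24×10⁶ m.

R ≈ 7.24×10⁶ m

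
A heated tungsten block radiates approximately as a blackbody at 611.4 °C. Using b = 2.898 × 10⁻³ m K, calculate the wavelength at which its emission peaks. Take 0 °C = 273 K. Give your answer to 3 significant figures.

T = 611.4 °C + 273 = 884.4 K.
Wien's displacement law: λ_max = b/T = (2.898×10⁻³ m·K)/(884.4 K) = 3.277×10⁻⁶ m.
That is 3.28 μm, in the infrared range.

λ_max ≈ 3.28 μm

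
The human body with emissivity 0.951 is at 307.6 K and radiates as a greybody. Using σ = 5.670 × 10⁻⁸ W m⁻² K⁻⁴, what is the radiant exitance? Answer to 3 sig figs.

I ≈ 483 W/m²

Stefan–Boltzmann: I = εσT⁴ = 0.951 × 5.670×10⁻⁸ × (307.6)⁴ = 483 W/m².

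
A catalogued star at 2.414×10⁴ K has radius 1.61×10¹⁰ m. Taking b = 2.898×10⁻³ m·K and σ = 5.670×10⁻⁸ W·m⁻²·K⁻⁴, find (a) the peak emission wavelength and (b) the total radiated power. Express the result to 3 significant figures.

λ_max ≈ 120 nm; P ≈ 6.27×10³¹ W

(a) λ_max = b/T = 2.898×10⁻³/2.414×10⁴ = 1.200×10⁻⁷ m = 120 nm.
Surface area A = 4πR² = 4π(1.61×10¹⁰ m)² = 3.25733×10²¹ m².
(b) P = σAT⁴ = 5.670×10⁻⁸×3.25733×10²¹×(2.414×10⁴)⁴ = 6.27×10³¹ W.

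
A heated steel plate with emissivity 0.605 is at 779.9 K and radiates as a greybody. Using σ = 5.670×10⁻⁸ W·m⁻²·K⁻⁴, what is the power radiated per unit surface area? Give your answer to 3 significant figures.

I ≈ 1.27×10⁴ W/m²

Stefan–Boltzmann: I = εσT⁴ = 0.605 × 5.670×10⁻⁸ × (779.9)⁴ = 1.27×10⁴ W/m².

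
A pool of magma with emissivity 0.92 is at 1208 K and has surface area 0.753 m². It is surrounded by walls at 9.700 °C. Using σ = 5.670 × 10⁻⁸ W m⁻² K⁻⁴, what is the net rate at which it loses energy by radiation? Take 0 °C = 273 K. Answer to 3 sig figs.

Surroundings: T = 9.700 °C + 273 = 282.700 K.
Area A = 0.753 m².
Net radiated power P_net = εσA(T⁴ − T₀⁴) = 0.92×5.670×10⁻⁸×0.753×(1208⁴ − 282.700⁴).
T⁴ − T₀⁴ = 2.12945×10¹² − 6.38709×10⁹ = 2.12306×10¹² K⁴, so P_net = 8.34×10⁴ W.

Net loss ≈ 8.34×10⁴ W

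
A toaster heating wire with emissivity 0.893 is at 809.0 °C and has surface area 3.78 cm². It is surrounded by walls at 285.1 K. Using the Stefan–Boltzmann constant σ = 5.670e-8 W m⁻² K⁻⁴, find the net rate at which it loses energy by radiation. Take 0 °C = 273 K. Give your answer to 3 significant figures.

T = 809.0 °C + 273 = 1082.0 K.
Area A = 3.78 cm² = 3.78×10⁻⁴ m².
Net radiated power P_net = εσA(T⁴ − T₀⁴) = 0.893×5.670×10⁻⁸×3.78×10⁻⁴×(1082.0⁴ − 285.1⁴).
T⁴ − T₀⁴ = 1.37059×10¹² − 6.60677×10⁹ = 1.36398×10¹² K⁴, so P_net = 26.1 W.

Net loss ≈ 26.1 W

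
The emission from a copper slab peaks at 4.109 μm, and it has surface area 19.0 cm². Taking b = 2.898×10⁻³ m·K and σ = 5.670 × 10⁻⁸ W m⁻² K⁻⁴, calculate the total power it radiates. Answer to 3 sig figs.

Wien's law: T = b/λ_max = 2.898×10⁻³/4.109×10⁻⁶ = 705.281 K.
Area A = 19.0 cm² = 1.90×10⁻³ m².
Then P = σAT⁴ = 5.670×10⁻⁸×1.90×10⁻³×(705.281)⁴ = 26.7 W.

P ≈ 26.7 W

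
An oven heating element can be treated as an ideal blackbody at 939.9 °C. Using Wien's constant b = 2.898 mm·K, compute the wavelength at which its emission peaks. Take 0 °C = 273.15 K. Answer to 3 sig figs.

T = 939.9 °C + 273.15 = 1213.05 K.
Wien's displacement law: λ_max = b/T = (2.898×10⁻³ m·K)/(1213.05 K) = 2.389×10⁻⁶ m.
That is 2.39 μm, in the infrared range.

λ_max ≈ 2.39 μm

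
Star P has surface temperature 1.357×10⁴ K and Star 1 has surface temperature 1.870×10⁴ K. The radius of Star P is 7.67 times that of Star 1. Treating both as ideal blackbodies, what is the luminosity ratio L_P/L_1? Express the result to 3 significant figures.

L ∝ R²T⁴, so L_P/L_1 = (R_P/R_1)²(T_P/T_1)⁴ = (7.67)² × (1.357×10⁴/1.870×10⁴)⁴ = 58.8289 × 0.277302 = 16.3.

L_P/L_1 ≈ 16.3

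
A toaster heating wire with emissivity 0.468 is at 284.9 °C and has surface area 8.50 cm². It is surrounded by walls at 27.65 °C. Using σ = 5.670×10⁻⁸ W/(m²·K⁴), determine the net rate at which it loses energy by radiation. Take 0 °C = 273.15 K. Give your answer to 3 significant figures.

T = 284.9 °C + 273.15 = 558.05 K.
Surroundings: T = 27.65 °C + 273.15 = 300.80 K.
Area A = 8.50 cm² = 8.50×10⁻⁴ m².
Net radiated power P_net = εσA(T⁴ − T₀⁴) = 0.468×5.670×10⁻⁸×8.50×10⁻⁴×(558.05⁴ − 300.80⁴).
T⁴ − T₀⁴ = 9.69823×10¹⁰ − 8.18675×10⁹ = 8.87956×10¹⁰ K⁴, so P_net = 2.00 W.

Net loss ≈ 2.00 W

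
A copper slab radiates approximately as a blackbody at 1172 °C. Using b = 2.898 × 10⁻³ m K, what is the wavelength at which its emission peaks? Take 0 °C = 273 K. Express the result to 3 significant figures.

λ_max ≈ 2.01×10³ nm

T = 1172 °C + 273 = 1445 K.
Wien's displacement law: λ_max = b/T = (2.898×10⁻³ m·K)/(1445 K) = 2.006×10⁻⁶ m.
That is 2.01×10³ nm, in the infrared range.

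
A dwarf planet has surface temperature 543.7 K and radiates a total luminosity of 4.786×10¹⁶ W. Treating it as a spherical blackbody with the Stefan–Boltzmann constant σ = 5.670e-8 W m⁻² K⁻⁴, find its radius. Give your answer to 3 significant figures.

L = 4πR²σT⁴ ⇒ R = √(L/(4πσT⁴)).
σT⁴ = 4954.73 W/m², so R = √(4.786×10¹⁶/(4π×4954.73)) = 8.77×10⁵ m.

R ≈ 8.77×10⁵ m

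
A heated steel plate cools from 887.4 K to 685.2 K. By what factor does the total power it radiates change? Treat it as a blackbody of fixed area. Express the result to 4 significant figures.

P ∝ T⁴, so P₂/P₁ = (T₂/T₁)⁴ = (685.2/887.4)⁴ = (0.772143)⁴ = 0.3555.

P₂/P₁ ≈ 0.3555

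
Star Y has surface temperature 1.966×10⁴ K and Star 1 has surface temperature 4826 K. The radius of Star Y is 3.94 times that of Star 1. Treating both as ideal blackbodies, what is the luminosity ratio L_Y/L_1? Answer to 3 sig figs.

L ∝ R²T⁴, so L_Y/L_1 = (R_Y/R_1)²(T_Y/T_1)⁴ = (3.94)² × (1.966×10⁴/4826)⁴ = 15.5236 × 275.413 = 4.28×10³.

L_Y/L_1 ≈ 4.28×10³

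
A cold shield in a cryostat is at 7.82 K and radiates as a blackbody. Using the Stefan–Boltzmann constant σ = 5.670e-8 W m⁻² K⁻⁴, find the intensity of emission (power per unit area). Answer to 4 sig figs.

I ≈ 2.120×10⁻⁴ W/m²

Stefan–Boltzmann: I = σT⁴ = 5.670×10⁻⁸ × (7.82)⁴ = 2.120×10⁻⁴ W/m².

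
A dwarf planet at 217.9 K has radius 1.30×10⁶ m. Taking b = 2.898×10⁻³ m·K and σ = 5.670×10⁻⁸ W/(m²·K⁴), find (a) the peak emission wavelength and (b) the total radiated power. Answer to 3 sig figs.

λ_max ≈ 13.3 μm; P ≈ 2.71×10¹⁵ W

(a) λ_max = b/T = 2.898×10⁻³/217.9 = 1.330×10⁻⁵ m = 13.3 μm.
Surface area A = 4πR² = 4π(1.30×10⁶ m)² = 2.12372×10¹³ m².
(b) P = σAT⁴ = 5.670×10⁻⁸×2.12372×10¹³×(217.9)⁴ = 2.71×10¹⁵ W.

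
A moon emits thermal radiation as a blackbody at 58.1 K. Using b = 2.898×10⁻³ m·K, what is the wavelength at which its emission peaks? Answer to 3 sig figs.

λ_max ≈ 49.9 μm

Wien's displacement law: λ_max = b/T = (2.898×10⁻³ m·K)/(58.1 K) = 4.988×10⁻⁵ m.
That is 49.9 μm, in the infrared range.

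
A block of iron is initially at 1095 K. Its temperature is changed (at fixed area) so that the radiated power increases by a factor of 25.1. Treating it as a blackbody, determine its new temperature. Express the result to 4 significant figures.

T₂ ≈ 2451 K

P ∝ T⁴, so T₂/T₁ = (P₂/P₁)^(1/4) = (25.1)^(1/4) = 2.23830.
T₂ = 1095 × 2.23830 = 2451 K.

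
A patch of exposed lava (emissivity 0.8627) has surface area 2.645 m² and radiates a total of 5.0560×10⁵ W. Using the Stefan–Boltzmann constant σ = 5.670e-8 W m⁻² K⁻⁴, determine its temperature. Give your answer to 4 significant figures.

T ≈ 1406 K

Area A = 2.645 m².
P = εσAT⁴ ⇒ T = (P/(εσA))^(1/4) = (5.0560×10⁵/(0.8627×5.670×10⁻⁸×2.645))^(1/4) = 1406 K.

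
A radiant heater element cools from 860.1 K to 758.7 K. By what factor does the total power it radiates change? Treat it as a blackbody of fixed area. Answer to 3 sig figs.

P ∝ T⁴, so P₂/P₁ = (T₂/T₁)⁴ = (758.7/860.1)⁴ = (0.882107)⁴ = 0.605.

P₂/P₁ ≈ 0.605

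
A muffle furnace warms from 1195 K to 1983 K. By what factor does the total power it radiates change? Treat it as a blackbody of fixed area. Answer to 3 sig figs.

P₂/P₁ ≈ 7.58

P ∝ T⁴, so P₂/P₁ = (T₂/T₁)⁴ = (1983/1195)⁴ = (1.65941)⁴ = 7.58.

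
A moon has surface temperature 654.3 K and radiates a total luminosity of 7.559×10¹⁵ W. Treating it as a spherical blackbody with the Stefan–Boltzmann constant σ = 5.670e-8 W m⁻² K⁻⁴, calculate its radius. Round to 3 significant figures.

L = 4πR²σT⁴ ⇒ R = √(L/(4πσT⁴)).
σT⁴ = 10391.8 W/m², so R = √(7.559×10¹⁵/(4π×10391.8)) = 2.41×10⁵ m.

R ≈ 2.41×10⁵ m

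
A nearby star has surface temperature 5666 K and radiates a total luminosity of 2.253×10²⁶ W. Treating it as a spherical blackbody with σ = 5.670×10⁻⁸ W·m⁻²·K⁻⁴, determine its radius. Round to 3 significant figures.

R ≈ 5.54×10⁸ m

L = 4πR²σT⁴ ⇒ R = √(L/(4πσT⁴)).
σT⁴ = 5.84372×10⁷ W/m², so R = √(2.253×10²⁶/(4π×5.84372×10⁷)) = 5.54×10⁸ m.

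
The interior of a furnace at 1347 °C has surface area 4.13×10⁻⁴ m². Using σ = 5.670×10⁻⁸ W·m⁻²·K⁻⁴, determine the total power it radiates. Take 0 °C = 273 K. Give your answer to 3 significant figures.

P ≈ 161 W

T = 1347 °C + 273 = 1620 K.
Area A = 4.13×10⁻⁴ m².
P = σAT⁴ = 5.670×10⁻⁸ × 4.13×10⁻⁴ × (1620)⁴ = 161 W.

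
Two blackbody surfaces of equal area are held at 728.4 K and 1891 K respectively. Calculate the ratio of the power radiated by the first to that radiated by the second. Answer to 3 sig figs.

With equal areas, P₁/P₂ = (T₁/T₂)⁴ = (728.4/1891)⁴ = 0.0220.

P₁/P₂ ≈ 0.0220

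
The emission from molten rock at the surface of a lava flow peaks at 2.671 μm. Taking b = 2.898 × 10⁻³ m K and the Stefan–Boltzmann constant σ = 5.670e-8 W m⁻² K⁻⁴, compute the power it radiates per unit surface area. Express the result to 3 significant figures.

I ≈ 7.86×10⁴ W/m²

Wien's law: T = b/λ_max = 2.898×10⁻³/2.671×10⁻⁶ = 1084.99 K.
Then I = σT⁴ = 5.670×10⁻⁸×(1084.99)⁴ = 7.86×10⁴ W/m².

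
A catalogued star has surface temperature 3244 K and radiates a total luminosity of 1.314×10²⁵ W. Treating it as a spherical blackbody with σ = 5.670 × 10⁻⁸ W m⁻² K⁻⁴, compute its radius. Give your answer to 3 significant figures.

R ≈ 4.08×10⁸ m

L = 4πR²σT⁴ ⇒ R = √(L/(4πσT⁴)).
σT⁴ = 6.27923×10⁶ W/m², so R = √(1.314×10²⁵/(4π×6.27923×10⁶)) = 4.08×10⁸ m.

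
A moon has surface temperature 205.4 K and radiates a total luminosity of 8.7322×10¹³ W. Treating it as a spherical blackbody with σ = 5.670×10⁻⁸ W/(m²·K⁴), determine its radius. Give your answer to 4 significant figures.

R ≈ 2.624×10⁵ m

L = 4πR²σT⁴ ⇒ R = √(L/(4πσT⁴)).
σT⁴ = 100.922 W/m², so R = √(8.7322×10¹³/(4π×100.922)) = 2.624×10⁵ m.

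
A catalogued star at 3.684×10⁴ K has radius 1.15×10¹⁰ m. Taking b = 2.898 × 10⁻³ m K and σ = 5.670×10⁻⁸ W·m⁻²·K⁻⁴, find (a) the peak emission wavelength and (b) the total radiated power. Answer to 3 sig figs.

(a) λ_max = b/T = 2.898×10⁻³/3.684×10⁴ = 7.866×10⁻⁸ m = 78.7 nm.
Surface area A = 4πR² = 4π(1.15×10¹⁰ m)² = 1.66190×10²¹ m².
(b) P = σAT⁴ = 5.670×10⁻⁸×1.66190×10²¹×(3.684×10⁴)⁴ = 1.74×10³² W.

λ_max ≈ 78.7 nm; P ≈ 1.74×10³² W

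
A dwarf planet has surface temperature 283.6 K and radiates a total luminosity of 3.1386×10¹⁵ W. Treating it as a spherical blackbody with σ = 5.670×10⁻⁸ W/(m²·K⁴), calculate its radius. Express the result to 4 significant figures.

R ≈ 8.252×10⁵ m

L = 4πR²σT⁴ ⇒ R = √(L/(4πσT⁴)).
σT⁴ = 366.782 W/m², so R = √(3.1386×10¹⁵/(4π×366.782)) = 8.252×10⁵ m.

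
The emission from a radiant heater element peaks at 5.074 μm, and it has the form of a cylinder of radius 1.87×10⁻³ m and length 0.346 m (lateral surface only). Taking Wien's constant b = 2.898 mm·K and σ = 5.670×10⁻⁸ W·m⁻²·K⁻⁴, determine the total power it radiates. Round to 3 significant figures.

Wien's law: T = b/λ_max = 2.898×10⁻³/5.074×10⁻⁶ = 571.147 K.
Lateral area A = 2πrL = 2π×1.87×10⁻³×0.346 = 4.06535×10⁻³ m².
Then P = σAT⁴ = 5.670×10⁻⁸×4.06535×10⁻³×(571.147)⁴ = 24.5 W.

P ≈ 24.5 W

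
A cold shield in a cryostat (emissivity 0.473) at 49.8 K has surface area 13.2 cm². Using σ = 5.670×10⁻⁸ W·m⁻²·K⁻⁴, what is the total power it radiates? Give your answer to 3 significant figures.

Area A = 13.2 cm² = 1.32×10⁻³ m².
P = εσAT⁴ = 0.473 × 5.670×10⁻⁸ × 1.32×10⁻³ × (49.8)⁴ = 2.18×10⁻⁴ W.

P ≈ 2.18×10⁻⁴ W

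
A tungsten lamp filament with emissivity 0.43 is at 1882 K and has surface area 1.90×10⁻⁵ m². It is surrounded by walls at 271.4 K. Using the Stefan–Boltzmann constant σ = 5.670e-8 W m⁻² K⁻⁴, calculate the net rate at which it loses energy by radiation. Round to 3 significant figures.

Net loss ≈ 5.81 W

Area A = 1.90×10⁻⁵ m².
Net radiated power P_net = εσA(T⁴ − T₀⁴) = 0.43×5.670×10⁻⁸×1.90×10⁻⁵×(1882⁴ − 271.4⁴).
T⁴ − T₀⁴ = 1.25452×10¹³ − 5.42550×10⁹ = 1.25398×10¹³ K⁴, so P_net = 5.81 W.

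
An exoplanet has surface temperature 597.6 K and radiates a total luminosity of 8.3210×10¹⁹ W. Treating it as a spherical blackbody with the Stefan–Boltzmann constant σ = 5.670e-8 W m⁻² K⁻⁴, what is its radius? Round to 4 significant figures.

R ≈ 3.026×10⁷ m

L = 4πR²σT⁴ ⇒ R = √(L/(4πσT⁴)).
σT⁴ = 7231.45 W/m², so R = √(8.3210×10¹⁹/(4π×7231.45)) = 3.026×10⁷ m.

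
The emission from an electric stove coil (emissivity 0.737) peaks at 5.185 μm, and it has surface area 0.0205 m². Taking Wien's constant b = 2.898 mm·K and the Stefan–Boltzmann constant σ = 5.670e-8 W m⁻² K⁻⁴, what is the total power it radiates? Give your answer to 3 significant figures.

Wien's law: T = b/λ_max = 2.898×10⁻³/5.185×10⁻⁶ = 558.920 K.
Area A = 0.0205 m².
Then P = εσAT⁴ = 0.737×5.670×10⁻⁸×0.0205×(558.920)⁴ = 83.6 W.

P ≈ 83.6 W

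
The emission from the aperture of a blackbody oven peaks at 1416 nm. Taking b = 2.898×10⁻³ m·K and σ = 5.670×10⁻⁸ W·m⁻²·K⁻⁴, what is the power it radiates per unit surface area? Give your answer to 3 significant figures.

Wien's law: T = b/λ_max = 2.898×10⁻³/1.416×10⁻⁶ = 2046.61 K.
Then I = σT⁴ = 5.670×10⁻⁸×(2046.61)⁴ = 9.95×10⁵ W/m².

I ≈ 9.95×10⁵ W/m²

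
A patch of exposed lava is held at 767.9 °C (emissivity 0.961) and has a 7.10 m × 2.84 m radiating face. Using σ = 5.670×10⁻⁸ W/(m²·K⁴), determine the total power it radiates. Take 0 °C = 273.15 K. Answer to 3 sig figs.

T = 767.9 °C + 273.15 = 1041.05 K.
Area A = 7.10 × 2.84 = 20.164 m².
P = εσAT⁴ = 0.961 × 5.670×10⁻⁸ × 20.164 × (1041.05)⁴ = 1.29×10⁶ W.

P ≈ 1.29×10⁶ W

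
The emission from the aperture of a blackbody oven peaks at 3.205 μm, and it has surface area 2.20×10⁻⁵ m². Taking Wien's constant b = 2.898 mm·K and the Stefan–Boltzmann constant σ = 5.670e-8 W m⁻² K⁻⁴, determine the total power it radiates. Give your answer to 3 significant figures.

Wien's law: T = b/λ_max = 2.898×10⁻³/3.205×10⁻⁶ = 904.212 K.
Area A = 2.20×10⁻⁵ m².
Then P = σAT⁴ = 5.670×10⁻⁸×2.20×10⁻⁵×(904.212)⁴ = 0.834 W.

P ≈ 0.834 W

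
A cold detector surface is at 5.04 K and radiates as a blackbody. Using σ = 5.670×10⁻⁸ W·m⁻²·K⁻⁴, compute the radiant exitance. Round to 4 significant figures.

I ≈ 3.659×10⁻⁵ W/m²

Stefan–Boltzmann: I = σT⁴ = 5.670×10⁻⁸ × (5.04)⁴ = 3.659×10⁻⁵ W/m².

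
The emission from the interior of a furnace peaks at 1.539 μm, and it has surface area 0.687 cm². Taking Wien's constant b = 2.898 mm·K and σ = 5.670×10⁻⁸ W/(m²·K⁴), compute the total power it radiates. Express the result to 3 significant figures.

Wien's law: T = b/λ_max = 2.898×10⁻³/1.539×10⁻⁶ = 1883.04 K.
Area A = 0.687 cm² = 6.87×10⁻⁵ m².
Then P = σAT⁴ = 5.670×10⁻⁸×6.87×10⁻⁵×(1883.04)⁴ = 49.0 W.

P ≈ 49.0 W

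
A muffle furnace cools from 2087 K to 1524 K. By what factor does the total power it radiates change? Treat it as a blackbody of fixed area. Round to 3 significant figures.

P₂/P₁ ≈ 0.284

P ∝ T⁴, so P₂/P₁ = (T₂/T₁)⁴ = (1524/2087)⁴ = (0.730235)⁴ = 0.284.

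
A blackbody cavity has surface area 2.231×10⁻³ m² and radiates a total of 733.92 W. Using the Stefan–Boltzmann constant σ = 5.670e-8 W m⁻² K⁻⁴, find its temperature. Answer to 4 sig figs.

Area A = 2.231×10⁻³ m².
P = σAT⁴ ⇒ T = (P/(σA))^(1/4) = (733.92/(5.670×10⁻⁸×2.231×10⁻³))^(1/4) = 1552 K.

T ≈ 1552 K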